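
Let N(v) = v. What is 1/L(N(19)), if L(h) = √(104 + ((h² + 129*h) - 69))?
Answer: √2847/2847 ≈ 0.018742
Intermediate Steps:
L(h) = √(35 + h² + 129*h) (L(h) = √(104 + (-69 + h² + 129*h)) = √(35 + h² + 129*h))
1/L(N(19)) = 1/(√(35 + 19² + 129*19)) = 1/(√(35 + 361 + 2451)) = 1/(√2847) = √2847/2847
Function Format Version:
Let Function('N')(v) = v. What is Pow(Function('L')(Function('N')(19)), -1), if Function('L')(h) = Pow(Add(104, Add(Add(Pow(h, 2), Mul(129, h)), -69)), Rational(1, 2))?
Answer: Mul(Rational(1, 2847), Pow(2847, Rational(1, 2))) ≈ 0.018742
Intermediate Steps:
Function('L')(h) = Pow(Add(35, Pow(h, 2), Mul(129, h)), Rational(1, 2)) (Function('L')(h) = Pow(Add(104, Add(-69, Pow(h, 2), Mul(129, h))), Rational(1, 2)) = Pow(Add(35, Pow(h, 2), Mul(129, h)), Rational(1, 2)))
Pow(Function('L')(Function('N')(19)), -1) = Pow(Pow(Add(35, Pow(19, 2), Mul(129, 19)), Rational(1, 2)), -1) = Pow(Pow(Add(35, 361, 2451), Rational(1, 2)), -1) = Pow(Pow(2847, Rational(1, 2)), -1) = Mul(Rational(1, 2847), Pow(2847, Rational(1, 2)))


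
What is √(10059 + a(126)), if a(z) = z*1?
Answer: √10185 ≈ 100.92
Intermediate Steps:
a(z) = z
√(10059 + a(126)) = √(10059 + 126) = √10185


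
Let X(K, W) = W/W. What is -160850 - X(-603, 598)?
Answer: -160851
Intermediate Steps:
X(K, W) = 1
-160850 - X(-603, 598) = -160850 - 1*1 = -160850 - 1 = -160851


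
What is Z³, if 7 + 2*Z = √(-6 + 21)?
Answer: -329/4 + 81*√15/4 ≈ -3.8221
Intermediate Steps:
Z = -7/2 + √15/2 (Z = -7/2 + √(-6 + 21)/2 = -7/2 + √15/2 ≈ -1.5635)
Z³ = (-7/2 + √15/2)³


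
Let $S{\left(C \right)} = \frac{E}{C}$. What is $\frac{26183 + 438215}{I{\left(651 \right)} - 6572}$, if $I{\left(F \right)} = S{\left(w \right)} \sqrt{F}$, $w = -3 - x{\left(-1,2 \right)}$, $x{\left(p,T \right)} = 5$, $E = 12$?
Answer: $- \frac{393809504}{5572867} + \frac{2786388 \sqrt{651}}{172758877} \approx -70.254$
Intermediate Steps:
$w = -8$ ($w = -3 - 5 = -8$)
$S{\left(C \right)} = \frac{12}{C}$
$I{\left(F \right)} = - \frac{3 \sqrt{F}}{2}$ ($I{\left(F \right)} = \frac{12}{-8} \sqrt{F} = 12 \left(- \frac{1}{8}\right) \sqrt{F} = - \frac{3 \sqrt{F}}{2}$)
$\frac{26183 + 438215}{I{\left(651 \right)} - 6572} = \frac{26183 + 438215}{- \frac{3 \sqrt{651}}{2} - 6572} = \frac{464398}{- \frac{3 \sqrt{651}}{2} - 6572} = \frac{464398}{-6572 - \frac{3 \sqrt{651}}{2}}$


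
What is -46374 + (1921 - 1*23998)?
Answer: -68451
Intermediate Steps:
-46374 + (1921 - 1*23998) = -46374 + (1921 - 23998) = -46374 - 22077 = -68451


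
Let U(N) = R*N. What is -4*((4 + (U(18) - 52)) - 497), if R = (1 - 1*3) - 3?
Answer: 2540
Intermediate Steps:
R = -5 (R = (1 - 3) - 3 = -2 - 3 = -5)
U(N) = -5*N
-4*((4 + (U(18) - 52)) - 497) = -4*((4 + (-5*18 - 52)) - 497) = -4*((4 + (-90 - 52)) - 497) = -4*((4 - 142) - 497) = -4*(-138 - 497) = -4*(-635) = 2540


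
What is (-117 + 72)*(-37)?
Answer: 1665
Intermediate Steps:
(-117 + 72)*(-37) = -45*(-37) = 1665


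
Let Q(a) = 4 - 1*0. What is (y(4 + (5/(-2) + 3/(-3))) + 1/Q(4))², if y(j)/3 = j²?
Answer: 1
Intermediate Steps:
Q(a) = 4 (Q(a) = 4 + 0 = 4)
y(j) = 3*j²
(y(4 + (5/(-2) + 3/(-3))) + 1/Q(4))² = (3*(4 + (5/(-2) + 3/(-3)))² + 1/4)² = (3*(4 + (5*(-½) + 3*(-⅓)))² + ¼)² = (3*(4 + (-5/2 - 1))² + ¼)² = (3*(4 - 7/2)² + ¼)² = (3*(½)² + ¼)² = (3*(¼) + ¼)² = (¾ + ¼)² = 1² = 1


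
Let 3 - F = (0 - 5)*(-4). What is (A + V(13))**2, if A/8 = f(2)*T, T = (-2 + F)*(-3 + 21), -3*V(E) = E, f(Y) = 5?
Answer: 1685348809/9 ≈ 1.8726e+8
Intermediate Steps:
F = -17 (F = 3 - (0 - 5)*(-4) = 3 - (-5)*(-4) = 3 - 1*20 = 3 - 20 = -17)
V(E) = -E/3
T = -342 (T = (-2 - 17)*(-3 + 21) = -19*18 = -342)
A = -13680 (A = 8*(5*(-342)) = 8*(-1710) = -13680)
(A + V(13))**2 = (-13680 - 1/3*13)**2 = (-13680 - 13/3)**2 = (-41053/3)**2 = 1685348809/9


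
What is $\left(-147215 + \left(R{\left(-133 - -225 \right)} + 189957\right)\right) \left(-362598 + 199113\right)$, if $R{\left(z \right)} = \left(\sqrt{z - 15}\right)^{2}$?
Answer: $-7000264215$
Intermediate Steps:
$R{\left(z \right)} = -15 + z$ ($R{\left(z \right)} = \left(\sqrt{-15 + z}\right)^{2} = -15 + z$)
$\left(-147215 + \left(R{\left(-133 - -225 \right)} + 189957\right)\right) \left(-362598 + 199113\right) = \left(-147215 + \left(\left(-15 - -92\right) + 189957\right)\right) \left(-362598 + 199113\right) = \left(-147215 + \left(\left(-15 + \left(-133 + 225\right)\right) + 189957\right)\right) \left(-163485\right) = \left(-147215 + \left(\left(-15 + 92\right) + 189957\right)\right) \left(-163485\right) = \left(-147215 + \left(77 + 189957\right)\right) \left(-163485\right) = \left(-147215 + 190034\right) \left(-163485\right) = 42819 \left(-163485\right) = -7000264215$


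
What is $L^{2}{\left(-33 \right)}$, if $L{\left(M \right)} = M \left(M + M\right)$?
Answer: $4743684$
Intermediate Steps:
$L{\left(M \right)} = 2 M^{2}$ ($L{\left(M \right)} = M 2 M = 2 M^{2}$)
$L^{2}{\left(-33 \right)} = \left(2 \left(-33\right)^{2}\right)^{2} = \left(2 \cdot 1089\right)^{2} = 2178^{2} = 4743684$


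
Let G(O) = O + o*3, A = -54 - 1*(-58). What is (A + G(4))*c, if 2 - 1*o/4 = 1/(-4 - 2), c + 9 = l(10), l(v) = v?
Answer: 34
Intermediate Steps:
c = 1 (c = -9 + 10 = 1)
o = 26/3 (o = 8 - 4/(-4 - 2) = 8 - 4/(-6) = 8 - 4*(-⅙) = 8 + ⅔ = 26/3 ≈ 8.6667)
A = 4 (A = -54 + 58 = 4)
G(O) = 26 + O (G(O) = O + (26/3)*3 = O + 26 = 26 + O)
(A + G(4))*c = (4 + (26 + 4))*1 = (4 + 30)*1 = 34*1 = 34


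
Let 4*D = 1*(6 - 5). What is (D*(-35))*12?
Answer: -105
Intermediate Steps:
D = ¼ (D = (1*(6 - 5))/4 = (1*1)/4 = (¼)*1 = ¼ ≈ 0.25000)
(D*(-35))*12 = ((¼)*(-35))*12 = -35/4*12 = -105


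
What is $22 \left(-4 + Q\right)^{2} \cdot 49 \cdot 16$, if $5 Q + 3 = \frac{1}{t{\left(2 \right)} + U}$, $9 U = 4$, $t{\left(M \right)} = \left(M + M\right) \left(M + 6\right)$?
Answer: $\frac{48492589222}{133225} \approx 3.6399 \cdot 10^{5}$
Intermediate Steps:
$t{\left(M \right)} = 2 M \left(6 + M\right)$
$U = \frac{4}{9}$ ($U = \frac{1}{9} \cdot 4 = \frac{4}{9} \approx 0.44444$)
$Q = - \frac{867}{1460}$ ($Q = - \frac{3}{5} + \frac{1}{5 \left(2 \cdot 2 \left(6 + 2\right) + \frac{4}{9}\right)} = - \frac{3}{5} + \frac{1}{5 \left(2 \cdot 2 \cdot 8 + \frac{4}{9}\right)} = - \frac{3}{5} + \frac{1}{5 \left(32 + \frac{4}{9}\right)} = - \frac{3}{5} + \frac{1}{5 \cdot \frac{292}{9}} = - \frac{3}{5} + \frac{1}{5} \cdot \frac{9}{292} = - \frac{3}{5} + \frac{9}{1460} = - \frac{867}{1460} \approx -0.59384$)
$22 \left(-4 + Q\right)^{2} \cdot 49 \cdot 16 = 22 \left(-4 - \frac{867}{1460}\right)^{2} \cdot 49 \cdot 16 = 22 \left(- \frac{6707}{1460}\right)^{2} \cdot 49 \cdot 16 = 22 \cdot \frac{44983849}{2131600} \cdot 49 \cdot 16 = 22 \cdot \frac{2204208601}{2131600} \cdot 16 = 22 \cdot \frac{2204208601}{133225} = \frac{48492589222}{133225}$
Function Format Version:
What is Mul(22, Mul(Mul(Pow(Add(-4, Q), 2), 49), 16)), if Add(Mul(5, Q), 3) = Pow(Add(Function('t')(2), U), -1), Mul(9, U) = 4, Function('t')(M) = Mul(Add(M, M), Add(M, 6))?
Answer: Rational(48492589222, 133225) ≈ 3.6399e+5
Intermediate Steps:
Function('t')(M) = Mul(2, M, Add(6, M)) (Function('t')(M) = Mul(Mul(2, M), Add(6, M)) = Mul(2, M, Add(6, M)))
U = Rational(4, 9) (U = Mul(Rational(1, 9), 4) = Rational(4, 9) ≈ 0.44444)
Q = Rational(-867, 1460) (Q = Add(Rational(-3, 5), Mul(Rational(1, 5), Pow(Add(Mul(2, 2, Add(6, 2)), Rational(4, 9)), -1))) = Add(Rational(-3, 5), Mul(Rational(1, 5), Pow(Add(Mul(2, 2, 8), Rational(4, 9)), -1))) = Add(Rational(-3, 5), Mul(Rational(1, 5), Pow(Add(32, Rational(4, 9)), -1))) = Add(Rational(-3, 5), Mul(Rational(1, 5), Pow(Rational(292, 9), -1))) = Add(Rational(-3, 5), Mul(Rational(1, 5), Rational(9, 292))) = Add(Rational(-3, 5), Rational(9, 1460)) = Rational(-867, 1460) ≈ -0.59384)
Mul(22, Mul(Mul(Pow(Add(-4, Q), 2), 49), 16)) = Mul(22, Mul(Mul(Pow(Add(-4, Rational(-867, 1460)), 2), 49), 16)) = Mul(22, Mul(Mul(Pow(Rational(-6707, 1460), 2), 49), 16)) = Mul(22, Mul(Mul(Rational(44983849, 2131600), 49), 16)) = Mul(22, Mul(Rational(2204208601, 2131600), 16)) = Mul(22, Rational(2204208601, 133225)) = Rational(48492589222, 133225)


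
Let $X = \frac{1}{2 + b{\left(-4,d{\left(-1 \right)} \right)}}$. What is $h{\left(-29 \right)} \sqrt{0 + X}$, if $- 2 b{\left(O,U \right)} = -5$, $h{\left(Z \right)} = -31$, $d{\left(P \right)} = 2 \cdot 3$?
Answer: $- \frac{31 \sqrt{2}}{3} \approx -14.614$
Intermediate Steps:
$d{\left(P \right)} = 6$
$b{\left(O,U \right)} = \frac{5}{2}$ ($b{\left(O,U \right)} = \left(- \frac{1}{2}\right) \left(-5\right) = \frac{5}{2}$)
$X = \frac{2}{9}$ ($X = \frac{1}{2 + \frac{5}{2}} = \frac{1}{\frac{9}{2}} = \frac{2}{9} \approx 0.22222$)
$h{\left(-29 \right)} \sqrt{0 + X} = - 31 \sqrt{0 + \frac{2}{9}} = - 31 \sqrt{\frac{2}{9}} = - 31 \frac{\sqrt{2}}{3} = - \frac{31 \sqrt{2}}{3}$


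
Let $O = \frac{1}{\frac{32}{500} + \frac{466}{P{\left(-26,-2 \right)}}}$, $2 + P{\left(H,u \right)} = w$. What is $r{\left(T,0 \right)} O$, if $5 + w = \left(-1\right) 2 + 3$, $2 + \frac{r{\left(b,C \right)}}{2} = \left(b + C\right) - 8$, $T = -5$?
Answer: $\frac{11250}{29101} \approx 0.38658$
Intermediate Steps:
$r{\left(b,C \right)} = -20 + 2 C + 2 b$ ($r{\left(b,C \right)} = -4 + 2 \left(\left(b + C\right) - 8\right) = -4 + 2 \left(\left(C + b\right) - 8\right) = -4 + 2 \left(-8 + C + b\right) = -4 + \left(-16 + 2 C + 2 b\right) = -20 + 2 C + 2 b$)
$w = -4$ ($w = -5 + \left(\left(-1\right) 2 + 3\right) = -5 + \left(-2 + 3\right) = -5 + 1 = -4$)
$P{\left(H,u \right)} = -6$ ($P{\left(H,u \right)} = -2 - 4 = -6$)
$O = - \frac{375}{29101}$ ($O = \frac{1}{\frac{32}{500} + \frac{466}{-6}} = \frac{1}{32 \cdot \frac{1}{500} + 466 \left(- \frac{1}{6}\right)} = \frac{1}{\frac{8}{125} - \frac{233}{3}} = \frac{1}{- \frac{29101}{375}} = - \frac{375}{29101} \approx -0.012886$)
$r{\left(T,0 \right)} O = \left(-20 + 2 \cdot 0 + 2 \left(-5\right)\right) \left(- \frac{375}{29101}\right) = \left(-20 + 0 - 10\right) \left(- \frac{375}{29101}\right) = \left(-30\right) \left(- \frac{375}{29101}\right) = \frac{11250}{29101}$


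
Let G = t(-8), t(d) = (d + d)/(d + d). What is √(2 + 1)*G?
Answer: √3 ≈ 1.7320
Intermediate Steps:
t(d) = 1 (t(d) = (2*d)/((2*d)) = (2*d)*(1/(2*d)) = 1)
G = 1
√(2 + 1)*G = √(2 + 1)*1 = √3*1 = √3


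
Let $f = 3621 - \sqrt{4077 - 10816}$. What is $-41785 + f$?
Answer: $-38164 - i \sqrt{6739} \approx -38164.0 - 82.091 i$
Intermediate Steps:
$f = 3621 - i \sqrt{6739}$ ($f = 3621 - \sqrt{-6739} = 3621 - i \sqrt{6739} \approx 3621.0 - 82.091 i$)
$-41785 + f = -41785 + \left(3621 - i \sqrt{6739}\right) = -38164 - i \sqrt{6739}$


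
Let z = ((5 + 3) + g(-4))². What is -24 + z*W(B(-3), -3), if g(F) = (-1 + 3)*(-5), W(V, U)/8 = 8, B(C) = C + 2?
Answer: 232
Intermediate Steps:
B(C) = 2 + C
W(V, U) = 64 (W(V, U) = 8*8 = 64)
g(F) = -10 (g(F) = 2*(-5) = -10)
z = 4 (z = ((5 + 3) - 10)² = (8 - 10)² = (-2)² = 4)
-24 + z*W(B(-3), -3) = -24 + 4*64 = -24 + 256 = 232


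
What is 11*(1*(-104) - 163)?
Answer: -2937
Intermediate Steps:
11*(1*(-104) - 163) = 11*(-104 - 163) = 11*(-267) = -2937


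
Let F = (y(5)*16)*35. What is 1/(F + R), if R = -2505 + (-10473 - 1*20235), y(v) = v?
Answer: -1/30413 ≈ -3.2881e-5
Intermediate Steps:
F = 2800 (F = (5*16)*35 = 80*35 = 2800)
R = -33213 (R = -2505 + (-10473 - 20235) = -2505 - 30708 = -33213)
1/(F + R) = 1/(2800 - 33213) = 1/(-30413) = -1/30413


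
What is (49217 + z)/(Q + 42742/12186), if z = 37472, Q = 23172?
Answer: 528196077/141208367 ≈ 3.7405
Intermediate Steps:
(49217 + z)/(Q + 42742/12186) = (49217 + 37472)/(23172 + 42742/12186) = 86689/(23172 + 42742*(1/12186)) = 86689/(23172 + 21371/6093) = 86689/(141208367/6093) = 86689*(6093/141208367) = 528196077/141208367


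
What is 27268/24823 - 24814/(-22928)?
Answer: 620579313/284570872 ≈ 2.1808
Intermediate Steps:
27268/24823 - 24814/(-22928) = 27268*(1/24823) - 24814*(-1/22928) = 27268/24823 + 12407/11464 = 620579313/284570872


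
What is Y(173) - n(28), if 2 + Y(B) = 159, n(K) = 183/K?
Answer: 4213/28 ≈ 150.46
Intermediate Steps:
Y(B) = 157 (Y(B) = -2 + 159 = 157)
Y(173) - n(28) = 157 - 183/28 = 4213/28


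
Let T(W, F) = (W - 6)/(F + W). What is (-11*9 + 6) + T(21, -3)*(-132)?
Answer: -203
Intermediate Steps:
T(W, F) = (-6 + W)/(F + W)
(-11*9 + 6) + T(21, -3)*(-132) = (-11*9 + 6) + ((-6 + 21)/(-3 + 21))*(-132) = (-99 + 6) + (15/18)*(-132) = -93 + ((1/18)*15)*(-132) = -93 + (⅚)*(-132) = -93 - 110 = -203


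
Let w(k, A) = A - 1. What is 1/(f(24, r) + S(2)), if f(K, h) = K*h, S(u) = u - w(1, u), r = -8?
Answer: -1/191 ≈ -0.0052356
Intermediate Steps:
w(k, A) = -1 + A
S(u) = 1 (S(u) = u - (-1 + u) = u + (1 - u) = 1)
1/(f(24, r) + S(2)) = 1/(24*(-8) + 1) = 1/(-192 + 1) = 1/(-191) = -1/191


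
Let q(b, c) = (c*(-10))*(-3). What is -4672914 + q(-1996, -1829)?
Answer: -4727784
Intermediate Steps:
q(b, c) = 30*c (q(b, c) = -10*c*(-3) = 30*c)
-4672914 + q(-1996, -1829) = -4672914 + 30*(-1829) = -4672914 - 54870 = -4727784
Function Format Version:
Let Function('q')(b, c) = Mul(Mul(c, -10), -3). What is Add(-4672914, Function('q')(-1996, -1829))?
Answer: -4727784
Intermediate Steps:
Function('q')(b, c) = Mul(30, c) (Function('q')(b, c) = Mul(Mul(-10, c), -3) = Mul(30, c))
Add(-4672914, Function('q')(-1996, -1829)) = Add(-4672914, Mul(30, -1829)) = Add(-4672914, -54870) = -4727784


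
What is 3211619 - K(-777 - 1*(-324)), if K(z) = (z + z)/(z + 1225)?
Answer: 1239685387/386 ≈ 3.2116e+6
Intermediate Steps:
K(z) = 2*z/(1225 + z) (K(z) = (2*z)/(1225 + z) = 2*z/(1225 + z))
3211619 - K(-777 - 1*(-324)) = 3211619 - 2*(-777 - 1*(-324))/(1225 + (-777 - 1*(-324))) = 3211619 - 2*(-777 + 324)/(1225 + (-777 + 324)) = 3211619 - 2*(-453)/(1225 - 453) = 3211619 - 2*(-453)/772 = 3211619 - 1*(-453/386) = 3211619 + 453/386 = 1239685387/386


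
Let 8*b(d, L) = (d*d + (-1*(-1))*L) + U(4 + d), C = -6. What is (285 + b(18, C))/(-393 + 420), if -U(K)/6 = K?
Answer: 137/12 ≈ 11.417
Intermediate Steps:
U(K) = -6*K
b(d, L) = -3 - 3*d/4 + L/8 + d²/8 (b(d, L) = ((d*d + (-1*(-1))*L) - 6*(4 + d))/8 = ((d² + 1*L) + (-24 - 6*d))/8 = ((d² + L) + (-24 - 6*d))/8 = ((L + d²) + (-24 - 6*d))/8 = (-24 + L + d² - 6*d)/8 = -3 - 3*d/4 + L/8 + d²/8)
(285 + b(18, C))/(-393 + 420) = (285 + (-3 - ¾*18 + (⅛)*(-6) + (⅛)*18²))/(-393 + 420) = (285 + (-3 - 27/2 - ¾ + (⅛)*324))/27 = (285 + (-3 - 27/2 - ¾ + 81/2))*(1/27) = (285 + 93/4)*(1/27) = (1233/4)*(1/27) = 137/12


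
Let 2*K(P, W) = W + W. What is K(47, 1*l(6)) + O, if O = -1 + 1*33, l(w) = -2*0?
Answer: 32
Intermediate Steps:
l(w) = 0
K(P, W) = W (K(P, W) = (W + W)/2 = (2*W)/2 = W)
O = 32 (O = -1 + 33 = 32)
K(47, 1*l(6)) + O = 1*0 + 32 = 0 + 32 = 32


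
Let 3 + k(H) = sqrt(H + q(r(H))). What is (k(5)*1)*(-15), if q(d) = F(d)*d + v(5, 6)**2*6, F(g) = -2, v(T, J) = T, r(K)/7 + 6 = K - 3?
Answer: 45 - 15*sqrt(211) ≈ -172.89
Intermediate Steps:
r(K) = -63 + 7*K (r(K) = -42 + 7*(K - 3) = -42 + 7*(-3 + K) = -42 + (-21 + 7*K) = -63 + 7*K)
q(d) = 150 - 2*d (q(d) = -2*d + 5**2*6 = -2*d + 25*6 = -2*d + 150 = 150 - 2*d)
k(H) = -3 + sqrt(276 - 13*H) (k(H) = -3 + sqrt(H + (150 - 2*(-63 + 7*H))) = -3 + sqrt(H + (150 + (126 - 14*H))) = -3 + sqrt(H + (276 - 14*H)) = -3 + sqrt(276 - 13*H))
(k(5)*1)*(-15) = ((-3 + sqrt(276 - 13*5))*1)*(-15) = ((-3 + sqrt(276 - 65))*1)*(-15) = ((-3 + sqrt(211))*1)*(-15) = (-3 + sqrt(211))*(-15) = 45 - 15*sqrt(211)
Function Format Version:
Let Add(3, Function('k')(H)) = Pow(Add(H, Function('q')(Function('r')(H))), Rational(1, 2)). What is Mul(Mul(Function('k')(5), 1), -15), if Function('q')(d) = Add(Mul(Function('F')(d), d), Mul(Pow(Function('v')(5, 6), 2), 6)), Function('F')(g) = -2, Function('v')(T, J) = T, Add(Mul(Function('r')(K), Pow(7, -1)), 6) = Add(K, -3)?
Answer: Add(45, Mul(-15, Pow(211, Rational(1, 2)))) ≈ -172.89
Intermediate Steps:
Function('r')(K) = Add(-63, Mul(7, K)) (Function('r')(K) = Add(-42, Mul(7, Add(K, -3))) = Add(-42, Mul(7, Add(-3, K))) = Add(-42, Add(-21, Mul(7, K))) = Add(-63, Mul(7, K)))
Function('q')(d) = Add(150, Mul(-2, d)) (Function('q')(d) = Add(Mul(-2, d), Mul(Pow(5, 2), 6)) = Add(Mul(-2, d), Mul(25, 6)) = Add(Mul(-2, d), 150) = Add(150, Mul(-2, d)))
Function('k')(H) = Add(-3, Pow(Add(276, Mul(-13, H)), Rational(1, 2))) (Function('k')(H) = Add(-3, Pow(Add(H, Add(150, Mul(-2, Add(-63, Mul(7, H))))), Rational(1, 2))) = Add(-3, Pow(Add(H, Add(150, Add(126, Mul(-14, H)))), Rational(1, 2))) = Add(-3, Pow(Add(H, Add(276, Mul(-14, H))), Rational(1, 2))) = Add(-3, Pow(Add(276, Mul(-13, H)), Rational(1, 2))))
Mul(Mul(Function('k')(5), 1), -15) = Mul(Mul(Add(-3, Pow(Add(276, Mul(-13, 5)), Rational(1, 2))), 1), -15) = Mul(Mul(Add(-3, Pow(Add(276, -65), Rational(1, 2))), 1), -15) = Mul(Mul(Add(-3, Pow(211, Rational(1, 2))), 1), -15) = Mul(Add(-3, Pow(211, Rational(1, 2))), -15) = Add(45, Mul(-15, Pow(211, Rational(1, 2))))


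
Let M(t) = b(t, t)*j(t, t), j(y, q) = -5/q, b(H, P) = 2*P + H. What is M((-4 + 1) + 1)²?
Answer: 225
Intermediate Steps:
b(H, P) = H + 2*P
M(t) = -15 (M(t) = (t + 2*t)*(-5/t) = (3*t)*(-5/t) = -15)
M((-4 + 1) + 1)² = (-15)² = 225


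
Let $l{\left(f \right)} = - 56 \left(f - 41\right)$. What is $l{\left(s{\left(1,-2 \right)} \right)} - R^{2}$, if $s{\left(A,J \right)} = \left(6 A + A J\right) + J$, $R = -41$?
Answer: $503$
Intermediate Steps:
$s{\left(A,J \right)} = J + 6 A + A J$
$l{\left(f \right)} = 2296 - 56 f$ ($l{\left(f \right)} = - 56 \left(-41 + f\right) = 2296 - 56 f$)
$l{\left(s{\left(1,-2 \right)} \right)} - R^{2} = \left(2296 - 56 \left(-2 + 6 \cdot 1 + 1 \left(-2\right)\right)\right) - \left(-41\right)^{2} = \left(2296 - 56 \left(-2 + 6 - 2\right)\right) - 1681 = \left(2296 - 112\right) - 1681 = 2184 - 1681 = 503$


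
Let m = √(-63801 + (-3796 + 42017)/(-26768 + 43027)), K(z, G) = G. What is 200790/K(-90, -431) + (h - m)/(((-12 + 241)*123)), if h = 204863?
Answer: -5567355977/12139977 - I*√16865497087642/457967253 ≈ -458.6 - 0.0089674*I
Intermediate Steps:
m = I*√16865497087642/16259 (m = √(-63801 + 38221/16259) = √(-1037302238/16259) = I*√16865497087642/16259 ≈ 252.58*I)
200790/K(-90, -431) + (h - m)/(((-12 + 241)*123)) = 200790/(-431) + (204863 - I*√16865497087642/16259)/(((-12 + 241)*123)) = 200790*(-1/431) + (204863 - I*√16865497087642/16259)/((229*123)) = -200790/431 + (204863 - I*√16865497087642/16259)/28167 = -200790/431 + (204863 - I*√16865497087642/16259)*(1/28167) = -200790/431 + (204863/28167 - I*√16865497087642/457967253) = -5567355977/12139977 - I*√16865497087642/457967253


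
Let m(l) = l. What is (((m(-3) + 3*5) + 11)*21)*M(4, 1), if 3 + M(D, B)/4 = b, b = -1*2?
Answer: -9660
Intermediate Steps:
b = -2
M(D, B) = -20 (M(D, B) = -12 + 4*(-2) = -12 - 8 = -20)
(((m(-3) + 3*5) + 11)*21)*M(4, 1) = (((-3 + 3*5) + 11)*21)*(-20) = (((-3 + 15) + 11)*21)*(-20) = ((12 + 11)*21)*(-20) = (23*21)*(-20) = 483*(-20) = -9660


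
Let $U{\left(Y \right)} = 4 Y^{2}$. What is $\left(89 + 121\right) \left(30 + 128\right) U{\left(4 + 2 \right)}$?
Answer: $4777920$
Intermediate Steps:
$\left(89 + 121\right) \left(30 + 128\right) U{\left(4 + 2 \right)} = \left(89 + 121\right) \left(30 + 128\right) 4 \left(4 + 2\right)^{2} = 210 \cdot 158 \cdot 4 \cdot 6^{2} = 33180 \cdot 4 \cdot 36 = 33180 \cdot 144 = 4777920$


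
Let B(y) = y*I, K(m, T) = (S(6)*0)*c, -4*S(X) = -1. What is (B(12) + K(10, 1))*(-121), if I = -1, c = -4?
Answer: 1452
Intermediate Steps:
S(X) = 1/4 (S(X) = -1/4*(-1) = 1/4)
K(m, T) = 0 (K(m, T) = ((1/4)*0)*(-4) = 0*(-4) = 0)
B(y) = -y (B(y) = y*(-1) = -y)
(B(12) + K(10, 1))*(-121) = (-1*12 + 0)*(-121) = (-12 + 0)*(-121) = -12*(-121) = 1452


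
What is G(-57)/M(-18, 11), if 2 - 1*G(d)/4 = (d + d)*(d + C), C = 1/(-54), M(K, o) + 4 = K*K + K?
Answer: -116966/1359 ≈ -86.068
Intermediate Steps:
M(K, o) = -4 + K + K**2 (M(K, o) = -4 + (K*K + K) = -4 + (K**2 + K) = -4 + (K + K**2) = -4 + K + K**2)
C = -1/54 ≈ -0.018519
G(d) = 8 - 8*d*(-1/54 + d) (G(d) = 8 - 4*(d + d)*(d - 1/54) = 8 - 4*2*d*(-1/54 + d) = 8 - 8*d*(-1/54 + d))
G(-57)/M(-18, 11) = (8 - 8*(-57)**2 + (4/27)*(-57))/(-4 - 18 + (-18)**2) = (8 - 8*3249 - 76/9)/(-4 - 18 + 324) = (8 - 25992 - 76/9)/302 = -233932/9*1/302 = -116966/1359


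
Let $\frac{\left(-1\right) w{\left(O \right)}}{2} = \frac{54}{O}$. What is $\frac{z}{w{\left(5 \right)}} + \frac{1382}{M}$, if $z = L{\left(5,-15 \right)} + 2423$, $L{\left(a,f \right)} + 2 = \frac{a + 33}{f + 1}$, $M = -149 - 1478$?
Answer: $- \frac{34688518}{307503} \approx -112.81$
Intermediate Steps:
$w{\left(O \right)} = - \frac{108}{O}$ ($w{\left(O \right)} = - 2 \frac{54}{O} = - \frac{108}{O}$)
$M = -1627$ ($M = -149 - 1478 = -1627$)
$L{\left(a,f \right)} = -2 + \frac{33 + a}{1 + f}$ ($L{\left(a,f \right)} = -2 + \frac{a + 33}{f + 1} = -2 + \frac{33 + a}{1 + f}$)
$z = \frac{16928}{7}$ ($z = \frac{31 + 5 - -30}{1 - 15} + 2423 = \frac{31 + 5 + 30}{-14} + 2423 = \left(- \frac{1}{14}\right) 66 + 2423 = - \frac{33}{7} + 2423 = \frac{16928}{7} \approx 2418.3$)
$\frac{z}{w{\left(5 \right)}} + \frac{1382}{M} = \frac{16928}{7 \left(- \frac{108}{5}\right)} + \frac{1382}{-1627} = \frac{16928}{7 \left(\left(-108\right) \frac{1}{5}\right)} + 1382 \left(- \frac{1}{1627}\right) = \frac{16928}{7 \left(- \frac{108}{5}\right)} - \frac{1382}{1627} = \frac{16928}{7} \left(- \frac{5}{108}\right) - \frac{1382}{1627} = - \frac{21160}{189} - \frac{1382}{1627} = - \frac{34688518}{307503}$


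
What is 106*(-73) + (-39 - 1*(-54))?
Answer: -7723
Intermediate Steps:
106*(-73) + (-39 - 1*(-54)) = -7738 + (-39 + 54) = -7738 + 15 = -7723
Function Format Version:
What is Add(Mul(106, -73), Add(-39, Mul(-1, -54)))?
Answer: -7723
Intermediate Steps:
Add(Mul(106, -73), Add(-39, Mul(-1, -54))) = Add(-7738, Add(-39, 54)) = Add(-7738, 15) = -7723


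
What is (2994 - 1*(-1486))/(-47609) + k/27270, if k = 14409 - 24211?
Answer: -294416509/649148715 ≈ -0.45354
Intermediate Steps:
k = -9802
(2994 - 1*(-1486))/(-47609) + k/27270 = (2994 - 1*(-1486))/(-47609) - 9802/27270 = (2994 + 1486)*(-1/47609) - 9802*1/27270 = 4480*(-1/47609) - 4901/13635 = -4480/47609 - 4901/13635 = -294416509/649148715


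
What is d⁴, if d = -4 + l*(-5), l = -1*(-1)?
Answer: 6561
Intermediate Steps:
l = 1
d = -9 (d = -4 + 1*(-5) = -4 - 5 = -9)
d⁴ = (-9)⁴ = 6561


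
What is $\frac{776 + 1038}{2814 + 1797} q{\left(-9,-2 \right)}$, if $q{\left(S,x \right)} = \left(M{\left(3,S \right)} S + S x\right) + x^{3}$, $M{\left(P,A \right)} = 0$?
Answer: $\frac{18140}{4611} \approx 3.9341$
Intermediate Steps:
$q{\left(S,x \right)} = x^{3} + S x$ ($q{\left(S,x \right)} = \left(0 S + S x\right) + x^{3} = \left(0 + S x\right) + x^{3} = S x + x^{3} = x^{3} + S x$)
$\frac{776 + 1038}{2814 + 1797} q{\left(-9,-2 \right)} = \frac{776 + 1038}{2814 + 1797} \left(- 2 \left(-9 + \left(-2\right)^{2}\right)\right) = \frac{1814}{4611} \left(- 2 \left(-9 + 4\right)\right) = 1814 \cdot \frac{1}{4611} \left(\left(-2\right) \left(-5\right)\right) = \frac{1814}{4611} \cdot 10 = \frac{18140}{4611}$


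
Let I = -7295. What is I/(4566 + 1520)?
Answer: -7295/6086 ≈ -1.1987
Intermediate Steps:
I/(4566 + 1520) = -7295/(4566 + 1520) = -7295/6086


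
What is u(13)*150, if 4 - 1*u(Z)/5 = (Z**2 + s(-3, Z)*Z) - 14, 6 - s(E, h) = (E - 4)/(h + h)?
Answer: -174375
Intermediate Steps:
s(E, h) = 6 - (-4 + E)/(2*h) (s(E, h) = 6 - (E - 4)/(h + h) = 6 - (-4 + E)/(2*h))
u(Z) = 145/2 - 30*Z - 5*Z**2 (u(Z) = 20 - 5*((Z**2 + ((4 - 1*(-3) + 12*Z)/(2*Z))*Z) - 14) = 20 - 5*((Z**2 + ((4 + 3 + 12*Z)/(2*Z))*Z) - 14) = 20 - 5*((Z**2 + ((7 + 12*Z)/(2*Z))*Z) - 14) = 20 - 5*((Z**2 + (7/2 + 6*Z)) - 14) = 20 - 5*((7/2 + Z**2 + 6*Z) - 14) = 20 - 5*(-21/2 + Z**2 + 6*Z) = 20 + (105/2 - 30*Z - 5*Z**2) = 145/2 - 30*Z - 5*Z**2)
u(13)*150 = (145/2 - 30*13 - 5*13**2)*150 = (145/2 - 390 - 5*169)*150 = (145/2 - 390 - 845)*150 = -2325/2*150 = -174375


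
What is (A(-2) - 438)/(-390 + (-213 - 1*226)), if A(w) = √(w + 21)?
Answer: 438/829 - √19/829 ≈ 0.52309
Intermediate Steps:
A(w) = √(21 + w)
(A(-2) - 438)/(-390 + (-213 - 1*226)) = (√(21 - 2) - 438)/(-390 + (-213 - 1*226)) = (√19 - 438)/(-390 + (-213 - 226)) = (-438 + √19)/(-390 - 439) = (-438 + √19)/(-829) = (-438 + √19)*(-1/829) = 438/829 - √19/829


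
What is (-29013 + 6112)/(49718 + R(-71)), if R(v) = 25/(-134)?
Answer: -3068734/6662187 ≈ -0.46062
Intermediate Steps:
R(v) = -25/134 (R(v) = 25*(-1/134) = -25/134)
(-29013 + 6112)/(49718 + R(-71)) = (-29013 + 6112)/(49718 - 25/134) = -22901/6662187/134 = -22901*134/6662187 = -3068734/6662187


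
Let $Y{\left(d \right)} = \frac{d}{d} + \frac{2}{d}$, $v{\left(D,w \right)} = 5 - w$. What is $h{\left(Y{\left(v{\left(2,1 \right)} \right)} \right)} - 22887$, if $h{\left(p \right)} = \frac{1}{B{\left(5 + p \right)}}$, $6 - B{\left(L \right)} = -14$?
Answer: $- \frac{457739}{20} \approx -22887.0$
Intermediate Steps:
$B{\left(L \right)} = 20$ ($B{\left(L \right)} = 6 - -14 = 6 + 14 = 20$)
$Y{\left(d \right)} = 1 + \frac{2}{d}$
$h{\left(p \right)} = \frac{1}{20}$
$h{\left(Y{\left(v{\left(2,1 \right)} \right)} \right)} - 22887 = \frac{1}{20} - 22887 = - \frac{457739}{20}$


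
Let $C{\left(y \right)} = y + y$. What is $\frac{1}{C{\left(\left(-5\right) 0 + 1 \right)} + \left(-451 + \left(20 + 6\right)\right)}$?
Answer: $- \frac{1}{423} \approx -0.0023641$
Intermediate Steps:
$C{\left(y \right)} = 2 y$
$\frac{1}{C{\left(\left(-5\right) 0 + 1 \right)} + \left(-451 + \left(20 + 6\right)\right)} = \frac{1}{2 \left(\left(-5\right) 0 + 1\right) + \left(-451 + \left(20 + 6\right)\right)} = \frac{1}{2 \left(0 + 1\right) + \left(-451 + 26\right)} = \frac{1}{2 \cdot 1 - 425} = \frac{1}{2 - 425} = \frac{1}{-423} = - \frac{1}{423}$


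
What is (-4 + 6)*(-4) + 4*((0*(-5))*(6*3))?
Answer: -8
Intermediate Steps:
(-4 + 6)*(-4) + 4*((0*(-5))*(6*3)) = 2*(-4) + 4*(0*18) = -8 + 4*0 = -8 + 0 = -8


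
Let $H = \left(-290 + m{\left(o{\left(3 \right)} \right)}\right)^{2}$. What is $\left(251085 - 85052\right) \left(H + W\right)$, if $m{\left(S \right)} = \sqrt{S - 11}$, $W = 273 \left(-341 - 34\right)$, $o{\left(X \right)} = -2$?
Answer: $-3036411504 - 96299140 i \sqrt{13} \approx -3.0364 \cdot 10^{9} - 3.4721 \cdot 10^{8} i$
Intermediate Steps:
$W = -102375$ ($W = 273 \left(-375\right) = -102375$)
$m{\left(S \right)} = \sqrt{-11 + S}$
$H = \left(-290 + i \sqrt{13}\right)^{2}$ ($H = \left(-290 + \sqrt{-11 - 2}\right)^{2} = \left(-290 + \sqrt{-13}\right)^{2} = \left(-290 + i \sqrt{13}\right)^{2} \approx 84087.0 - 2091.2 i$)
$\left(251085 - 85052\right) \left(H + W\right) = \left(251085 - 85052\right) \left(\left(290 - i \sqrt{13}\right)^{2} - 102375\right) = 166033 \left(-102375 + \left(290 - i \sqrt{13}\right)^{2}\right) = -16997628375 + 166033 \left(290 - i \sqrt{13}\right)^{2}$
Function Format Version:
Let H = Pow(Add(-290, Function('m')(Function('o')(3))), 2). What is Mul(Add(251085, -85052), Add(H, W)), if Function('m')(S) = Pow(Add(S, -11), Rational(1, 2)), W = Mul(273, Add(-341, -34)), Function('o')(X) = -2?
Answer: Add(-3036411504, Mul(-96299140, I, Pow(13, Rational(1, 2)))) ≈ Add(-3.0364e+9, Mul(-3.4721e+8, I))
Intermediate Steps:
W = -102375 (W = Mul(273, -375) = -102375)
Function('m')(S) = Pow(Add(-11, S), Rational(1, 2))
H = Pow(Add(-290, Mul(I, Pow(13, Rational(1, 2)))), 2) (H = Pow(Add(-290, Pow(Add(-11, -2), Rational(1, 2))), 2) = Pow(Add(-290, Pow(-13, Rational(1, 2))), 2) = Pow(Add(-290, Mul(I, Pow(13, Rational(1, 2)))), 2) ≈ Add(84087., Mul(-2091.2, I)))
Mul(Add(251085, -85052), Add(H, W)) = Mul(Add(251085, -85052), Add(Pow(Add(290, Mul(-1, I, Pow(13, Rational(1, 2)))), 2), -102375)) = Mul(166033, Add(-102375, Pow(Add(290, Mul(-1, I, Pow(13, Rational(1, 2)))), 2))) = Add(-16997628375, Mul(166033, Pow(Add(290, Mul(-1, I, Pow(13, Rational(1, 2)))), 2)))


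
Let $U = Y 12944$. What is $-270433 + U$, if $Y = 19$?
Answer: $-24497$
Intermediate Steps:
$U = 245936$ ($U = 19 \cdot 12944 = 245936$)
$-270433 + U = -270433 + 245936 = -24497$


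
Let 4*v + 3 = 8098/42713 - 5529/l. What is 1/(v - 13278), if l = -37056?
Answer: -2110363904/28022815943685 ≈ -7.5309e-5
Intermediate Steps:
v = -1404026373/2110363904 (v = -¾ + (8098/42713 - 5529/(-37056))/4 = -¾ + (8098*(1/42713) - 5529*(-1/37056))/4 = -¾ + (8098/42713 + 1843/12352)/4 = -¾ + (¼)*(178746555/527590976) = -¾ + 178746555/2110363904 = -1404026373/2110363904 ≈ -0.66530)
1/(v - 13278) = 1/(-1404026373/2110363904 - 13278) = 1/(-28022815943685/2110363904) = -2110363904/28022815943685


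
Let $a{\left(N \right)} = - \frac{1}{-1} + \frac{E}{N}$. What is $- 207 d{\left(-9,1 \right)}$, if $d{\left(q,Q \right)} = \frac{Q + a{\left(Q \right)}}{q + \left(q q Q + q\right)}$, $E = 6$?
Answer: $- \frac{184}{7} \approx -26.286$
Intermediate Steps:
$a{\left(N \right)} = 1 + \frac{6}{N}$ ($a{\left(N \right)} = - \frac{1}{-1} + \frac{6}{N} = \left(-1\right) \left(-1\right) + \frac{6}{N} = 1 + \frac{6}{N}$)
$d{\left(q,Q \right)} = \frac{Q + \frac{6 + Q}{Q}}{2 q + Q q^{2}}$ ($d{\left(q,Q \right)} = \frac{Q + \frac{6 + Q}{Q}}{q + \left(q q Q + q\right)} = \frac{Q + \frac{6 + Q}{Q}}{q + \left(q^{2} Q + q\right)} = \frac{Q + \frac{6 + Q}{Q}}{q + \left(Q q^{2} + q\right)} = \frac{Q + \frac{6 + Q}{Q}}{q + \left(q + Q q^{2}\right)} = \frac{Q + \frac{6 + Q}{Q}}{2 q + Q q^{2}}$)
$- 207 d{\left(-9,1 \right)} = - 207 \frac{6 + 1 + 1^{2}}{1 \left(-9\right) \left(2 + 1 \left(-9\right)\right)} = - 207 \cdot 1 \left(- \frac{1}{9}\right) \frac{1}{2 - 9} \left(6 + 1 + 1\right) = - 207 \cdot 1 \left(- \frac{1}{9}\right) \frac{1}{-7} \cdot 8 = - 207 \cdot 1 \left(- \frac{1}{9}\right) \left(- \frac{1}{7}\right) 8 = \left(-207\right) \frac{8}{63} = - \frac{184}{7}$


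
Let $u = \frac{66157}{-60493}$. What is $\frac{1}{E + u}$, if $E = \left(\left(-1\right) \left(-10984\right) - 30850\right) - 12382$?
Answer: $- \frac{60493}{1950844421} \approx -3.1009 \cdot 10^{-5}$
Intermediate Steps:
$E = -32248$ ($E = \left(10984 - 30850\right) - 12382 = -19866 - 12382 = -32248$)
$u = - \frac{66157}{60493}$ ($u = 66157 \left(- \frac{1}{60493}\right) = - \frac{66157}{60493} \approx -1.0936$)
$\frac{1}{E + u} = \frac{1}{-32248 - \frac{66157}{60493}} = \frac{1}{- \frac{1950844421}{60493}} = - \frac{60493}{1950844421}$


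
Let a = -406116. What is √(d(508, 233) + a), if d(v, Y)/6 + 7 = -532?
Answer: 5*I*√16374 ≈ 639.8*I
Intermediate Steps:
d(v, Y) = -3234 (d(v, Y) = -42 + 6*(-532) = -42 - 3192 = -3234)
√(d(508, 233) + a) = √(-3234 - 406116) = √(-409350) = 5*I*√16374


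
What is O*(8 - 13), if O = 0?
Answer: 0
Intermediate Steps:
O*(8 - 13) = 0*(8 - 13) = 0*(-5) = 0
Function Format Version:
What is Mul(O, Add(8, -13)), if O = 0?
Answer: 0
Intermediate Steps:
Mul(O, Add(8, -13)) = Mul(0, Add(8, -13)) = Mul(0, -5) = 0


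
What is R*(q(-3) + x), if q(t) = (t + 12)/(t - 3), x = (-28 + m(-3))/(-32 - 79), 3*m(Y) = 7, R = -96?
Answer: 13520/111 ≈ 121.80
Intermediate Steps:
m(Y) = 7/3 (m(Y) = (1/3)*7 = 7/3)
x = 77/333 (x = (-28 + 7/3)/(-32 - 79) = -77/3/(-111) = -77/3*(-1/111) = 77/333 ≈ 0.23123)
q(t) = (12 + t)/(-3 + t)
R*(q(-3) + x) = -96*((12 - 3)/(-3 - 3) + 77/333) = -96*(9/(-6) + 77/333) = -96*(-1/6*9 + 77/333) = -96*(-3/2 + 77/333) = -96*(-845/666) = 13520/111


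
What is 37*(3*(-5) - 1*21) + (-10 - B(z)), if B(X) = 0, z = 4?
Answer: -1342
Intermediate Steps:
37*(3*(-5) - 1*21) + (-10 - B(z)) = 37*(3*(-5) - 1*21) + (-10 - 1*0) = 37*(-15 - 21) + (-10 + 0) = 37*(-36) - 10 = -1332 - 10 = -1342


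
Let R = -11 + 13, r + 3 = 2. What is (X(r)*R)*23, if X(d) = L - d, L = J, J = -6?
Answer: -230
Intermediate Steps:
r = -1 (r = -3 + 2 = -1)
R = 2
L = -6
X(d) = -6 - d
(X(r)*R)*23 = ((-6 - 1*(-1))*2)*23 = ((-6 + 1)*2)*23 = -5*2*23 = -10*23 = -230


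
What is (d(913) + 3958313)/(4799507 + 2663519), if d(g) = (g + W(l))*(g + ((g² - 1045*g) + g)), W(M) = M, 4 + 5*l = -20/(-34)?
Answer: -1773519365/126871442 ≈ -13.979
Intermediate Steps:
l = -58/85 (l = -⅘ + (-20/(-34))/5 = -⅘ + (-20*(-1/34))/5 = -⅘ + (⅕)*(10/17) = -⅘ + 2/17 = -58/85 ≈ -0.68235)
d(g) = (-58/85 + g)*(g² - 1043*g) (d(g) = (g - 58/85)*(g + ((g² - 1045*g) + g)) = (-58/85 + g)*(g + (g² - 1044*g)) = (-58/85 + g)*(g² - 1043*g))
(d(913) + 3958313)/(4799507 + 2663519) = ((1/85)*913*(60494 - 88713*913 + 85*913²) + 3958313)/(4799507 + 2663519) = ((1/85)*913*(60494 - 80994969 + 85*833569) + 3958313)/7463026 = ((1/85)*913*(60494 - 80994969 + 70853365) + 3958313)*(1/7463026) = ((1/85)*913*(-10081110) + 3958313)*(1/7463026) = (-1840810686/17 + 3958313)*(1/7463026) = -1773519365/17*1/7463026 = -1773519365/126871442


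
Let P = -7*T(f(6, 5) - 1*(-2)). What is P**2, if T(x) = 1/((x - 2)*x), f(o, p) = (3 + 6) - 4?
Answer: 1/25 ≈ 0.040000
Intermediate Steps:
f(o, p) = 5 (f(o, p) = 9 - 4 = 5)
T(x) = 1/(x*(-2 + x)) (T(x) = 1/((-2 + x)*x) = 1/(x*(-2 + x)))
P = -1/5 (P = -7/((5 - 1*(-2))*(-2 + (5 - 1*(-2)))) = -7/((5 + 2)*(-2 + (5 + 2))) = -7/(7*(-2 + 7)) = -1/5 ≈ -0.20000)
P**2 = (-1/5)**2 = 1/25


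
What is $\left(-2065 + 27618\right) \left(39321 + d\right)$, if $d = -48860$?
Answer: $-243750067$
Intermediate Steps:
$\left(-2065 + 27618\right) \left(39321 + d\right) = \left(-2065 + 27618\right) \left(39321 - 48860\right) = 25553 \left(-9539\right) = -243750067$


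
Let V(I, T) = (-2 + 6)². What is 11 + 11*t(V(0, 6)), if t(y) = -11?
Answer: -110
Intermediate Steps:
V(I, T) = 16 (V(I, T) = 4² = 16)
11 + 11*t(V(0, 6)) = 11 + 11*(-11) = 11 - 121 = -110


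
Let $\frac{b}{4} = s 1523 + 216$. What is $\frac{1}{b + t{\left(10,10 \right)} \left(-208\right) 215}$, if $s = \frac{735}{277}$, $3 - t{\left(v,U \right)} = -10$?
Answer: $- \frac{277}{156319772} \approx -1.772 \cdot 10^{-6}$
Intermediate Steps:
$t{\left(v,U \right)} = 13$ ($t{\left(v,U \right)} = 3 - -10 = 3 + 10 = 13$)
$s = \frac{735}{277}$ ($s = 735 \cdot \frac{1}{277} = \frac{735}{277} \approx 2.6534$)
$b = \frac{4716948}{277}$ ($b = 4 \left(\frac{735}{277} \cdot 1523 + 216\right) = 4 \left(\frac{1119405}{277} + 216\right) = 4 \cdot \frac{1179237}{277} = \frac{4716948}{277} \approx 17029.0$)
$\frac{1}{b + t{\left(10,10 \right)} \left(-208\right) 215} = \frac{1}{\frac{4716948}{277} + 13 \left(-208\right) 215} = \frac{1}{\frac{4716948}{277} - 581360} = \frac{1}{- \frac{156319772}{277}} = - \frac{277}{156319772}$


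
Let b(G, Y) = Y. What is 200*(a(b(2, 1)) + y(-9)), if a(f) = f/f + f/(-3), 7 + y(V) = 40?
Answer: 20200/3 ≈ 6733.3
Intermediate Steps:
y(V) = 33 (y(V) = -7 + 40 = 33)
a(f) = 1 - f/3 (a(f) = 1 + f*(-⅓) = 1 - f/3)
200*(a(b(2, 1)) + y(-9)) = 200*((1 - ⅓*1) + 33) = 200*((1 - ⅓) + 33) = 200*(⅔ + 33) = 200*(101/3) = 20200/3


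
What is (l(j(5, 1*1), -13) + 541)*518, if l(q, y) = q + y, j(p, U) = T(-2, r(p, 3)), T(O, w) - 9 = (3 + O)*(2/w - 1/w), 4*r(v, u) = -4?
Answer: 277648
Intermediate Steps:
r(v, u) = -1 (r(v, u) = (¼)*(-4) = -1)
T(O, w) = 9 + (3 + O)/w (T(O, w) = 9 + (3 + O)*(2/w - 1/w) = 9 + (3 + O)/w)
j(p, U) = 8 (j(p, U) = (3 - 2 + 9*(-1))/(-1) = -(3 - 2 - 9) = -1*(-8) = 8)
(l(j(5, 1*1), -13) + 541)*518 = ((8 - 13) + 541)*518 = (-5 + 541)*518 = 536*518 = 277648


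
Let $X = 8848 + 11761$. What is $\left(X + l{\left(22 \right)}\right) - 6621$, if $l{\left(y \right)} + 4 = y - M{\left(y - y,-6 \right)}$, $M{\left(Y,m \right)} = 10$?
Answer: $13996$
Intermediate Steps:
$X = 20609$
$l{\left(y \right)} = -14 + y$ ($l{\left(y \right)} = -4 + \left(y - 10\right) = -4 + \left(-10 + y\right) = -14 + y$)
$\left(X + l{\left(22 \right)}\right) - 6621 = \left(20609 + \left(-14 + 22\right)\right) - 6621 = \left(20609 + 8\right) - 6621 = 20617 - 6621 = 13996$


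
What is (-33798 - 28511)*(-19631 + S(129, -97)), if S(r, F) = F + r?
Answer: 1221194091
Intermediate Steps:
(-33798 - 28511)*(-19631 + S(129, -97)) = (-33798 - 28511)*(-19631 + (-97 + 129)) = -62309*(-19631 + 32) = -62309*(-19599) = 1221194091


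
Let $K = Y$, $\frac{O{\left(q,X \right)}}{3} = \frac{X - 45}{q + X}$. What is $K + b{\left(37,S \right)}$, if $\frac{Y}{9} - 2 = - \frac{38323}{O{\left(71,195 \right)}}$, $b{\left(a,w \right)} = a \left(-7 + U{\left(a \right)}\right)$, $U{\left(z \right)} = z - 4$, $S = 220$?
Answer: $- \frac{5072459}{25} \approx -2.029 \cdot 10^{5}$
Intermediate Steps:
$U{\left(z \right)} = -4 + z$ ($U{\left(z \right)} = z - 4 = -4 + z$)
$O{\left(q,X \right)} = \frac{3 \left(-45 + X\right)}{X + q}$ ($O{\left(q,X \right)} = 3 \frac{X - 45}{q + X} = 3 \frac{-45 + X}{X + q} = \frac{3 \left(-45 + X\right)}{X + q}$)
$b{\left(a,w \right)} = a \left(-11 + a\right)$ ($b{\left(a,w \right)} = a \left(-7 + \left(-4 + a\right)\right) = a \left(-11 + a\right)$)
$Y = - \frac{5096509}{25}$ ($Y = 18 + 9 \left(- \frac{38323}{3 \frac{1}{195 + 71} \left(-45 + 195\right)}\right) = 18 + 9 \left(- \frac{38323}{3 \cdot \frac{1}{266} \cdot 150}\right) = 18 + 9 \left(- \frac{38323}{\frac{225}{133}}\right) = 18 + 9 \left(\left(-38323\right) \frac{133}{225}\right) = 18 + 9 \left(- \frac{5096959}{225}\right) = 18 - \frac{5096959}{25} = - \frac{5096509}{25} \approx -2.0386 \cdot 10^{5}$)
$K = - \frac{5096509}{25} \approx -2.0386 \cdot 10^{5}$
$K + b{\left(37,S \right)} = - \frac{5096509}{25} + 37 \left(-11 + 37\right) = - \frac{5096509}{25} + 37 \cdot 26 = - \frac{5096509}{25} + 962 = - \frac{5072459}{25}$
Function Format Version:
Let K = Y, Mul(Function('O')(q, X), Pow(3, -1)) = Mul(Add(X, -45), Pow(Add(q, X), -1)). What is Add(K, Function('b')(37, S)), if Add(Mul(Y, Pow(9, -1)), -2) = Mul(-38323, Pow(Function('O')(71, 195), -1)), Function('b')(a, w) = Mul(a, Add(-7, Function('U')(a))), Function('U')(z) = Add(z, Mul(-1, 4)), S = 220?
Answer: Rational(-5072459, 25) ≈ -2.0290e+5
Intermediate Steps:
Function('U')(z) = Add(-4, z) (Function('U')(z) = Add(z, -4) = Add(-4, z))
Function('O')(q, X) = Mul(3, Pow(Add(X, q), -1), Add(-45, X)) (Function('O')(q, X) = Mul(3, Mul(Add(X, -45), Pow(Add(q, X), -1))) = Mul(3, Mul(Add(-45, X), Pow(Add(X, q), -1))) = Mul(3, Mul(Pow(Add(X, q), -1), Add(-45, X))) = Mul(3, Pow(Add(X, q), -1), Add(-45, X)))
Function('b')(a, w) = Mul(a, Add(-11, a)) (Function('b')(a, w) = Mul(a, Add(-7, Add(-4, a))) = Mul(a, Add(-11, a)))
Y = Rational(-5096509, 25) (Y = Add(18, Mul(9, Mul(-38323, Pow(Mul(3, Pow(Add(195, 71), -1), Add(-45, 195)), -1)))) = Add(18, Mul(9, Mul(-38323, Pow(Mul(3, Pow(266, -1), 150), -1)))) = Add(18, Mul(9, Mul(-38323, Pow(Mul(3, Rational(1, 266), 150), -1)))) = Add(18, Mul(9, Mul(-38323, Pow(Rational(225, 133), -1)))) = Add(18, Mul(9, Mul(-38323, Rational(133, 225)))) = Add(18, Mul(9, Rational(-5096959, 225))) = Add(18, Rational(-5096959, 25)) = Rational(-5096509, 25) ≈ -2.0386e+5)
K = Rational(-5096509, 25) ≈ -2.0386e+5
Add(K, Function('b')(37, S)) = Add(Rational(-5096509, 25), Mul(37, Add(-11, 37))) = Add(Rational(-5096509, 25), Mul(37, 26)) = Add(Rational(-5096509, 25), 962) = Rational(-5072459, 25)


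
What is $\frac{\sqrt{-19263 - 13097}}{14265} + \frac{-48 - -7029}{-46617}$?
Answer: $- \frac{2327}{15539} + \frac{2 i \sqrt{8090}}{14265} \approx -0.14975 + 0.012611 i$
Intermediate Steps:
$\frac{\sqrt{-19263 - 13097}}{14265} + \frac{-48 - -7029}{-46617} = \sqrt{-32360} \cdot \frac{1}{14265} + \left(-48 + 7029\right) \left(- \frac{1}{46617}\right) = 2 i \sqrt{8090} \cdot \frac{1}{14265} + 6981 \left(- \frac{1}{46617}\right) = \frac{2 i \sqrt{8090}}{14265} - \frac{2327}{15539} = - \frac{2327}{15539} + \frac{2 i \sqrt{8090}}{14265}$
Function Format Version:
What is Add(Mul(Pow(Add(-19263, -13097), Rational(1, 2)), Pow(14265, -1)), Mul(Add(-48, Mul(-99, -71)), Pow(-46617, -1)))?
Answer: Add(Rational(-2327, 15539), Mul(Rational(2, 14265), I, Pow(8090, Rational(1, 2)))) ≈ Add(-0.14975, Mul(0.012611, I))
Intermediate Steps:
Add(Mul(Pow(Add(-19263, -13097), Rational(1, 2)), Pow(14265, -1)), Mul(Add(-48, Mul(-99, -71)), Pow(-46617, -1))) = Add(Mul(Pow(-32360, Rational(1, 2)), Rational(1, 14265)), Mul(Add(-48, 7029), Rational(-1, 46617))) = Add(Mul(Mul(2, I, Pow(8090, Rational(1, 2))), Rational(1, 14265)), Mul(6981, Rational(-1, 46617))) = Add(Mul(Rational(2, 14265), I, Pow(8090, Rational(1, 2))), Rational(-2327, 15539)) = Add(Rational(-2327, 15539), Mul(Rational(2, 14265), I, Pow(8090, Rational(1, 2))))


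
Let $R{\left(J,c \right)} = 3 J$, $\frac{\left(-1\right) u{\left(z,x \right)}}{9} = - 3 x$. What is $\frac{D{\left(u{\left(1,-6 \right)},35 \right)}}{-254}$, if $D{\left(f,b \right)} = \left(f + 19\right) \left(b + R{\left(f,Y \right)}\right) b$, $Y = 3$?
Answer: $- \frac{2257255}{254} \approx -8886.8$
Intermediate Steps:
$u{\left(z,x \right)} = 27 x$ ($u{\left(z,x \right)} = - 9 \left(- 3 x\right) = 27 x$)
$D{\left(f,b \right)} = b \left(19 + f\right) \left(b + 3 f\right)$ ($D{\left(f,b \right)} = \left(f + 19\right) \left(b + 3 f\right) b = \left(19 + f\right) \left(b + 3 f\right) b = b \left(19 + f\right) \left(b + 3 f\right)$)
$\frac{D{\left(u{\left(1,-6 \right)},35 \right)}}{-254} = \frac{35 \left(3 \left(27 \left(-6\right)\right)^{2} + 19 \cdot 35 + 57 \cdot 27 \left(-6\right) + 35 \cdot 27 \left(-6\right)\right)}{-254} = - \frac{35 \left(3 \left(-162\right)^{2} + 665 + 57 \left(-162\right) + 35 \left(-162\right)\right)}{254} = - \frac{35 \left(3 \cdot 26244 + 665 - 9234 - 5670\right)}{254} = - \frac{35 \left(78732 + 665 - 9234 - 5670\right)}{254} = - \frac{35 \cdot 64493}{254} = \left(- \frac{1}{254}\right) 2257255 = - \frac{2257255}{254}$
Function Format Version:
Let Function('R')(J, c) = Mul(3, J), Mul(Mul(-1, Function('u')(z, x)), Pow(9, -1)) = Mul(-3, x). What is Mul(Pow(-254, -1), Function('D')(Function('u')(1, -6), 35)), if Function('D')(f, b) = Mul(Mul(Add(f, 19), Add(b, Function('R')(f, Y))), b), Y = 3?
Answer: Rational(-2257255, 254) ≈ -8886.8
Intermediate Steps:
Function('u')(z, x) = Mul(27, x) (Function('u')(z, x) = Mul(-9, Mul(-3, x)) = Mul(27, x))
Function('D')(f, b) = Mul(b, Add(19, f), Add(b, Mul(3, f))) (Function('D')(f, b) = Mul(Mul(Add(f, 19), Add(b, Mul(3, f))), b) = Mul(Mul(Add(19, f), Add(b, Mul(3, f))), b) = Mul(b, Add(19, f), Add(b, Mul(3, f))))
Mul(Pow(-254, -1), Function('D')(Function('u')(1, -6), 35)) = Mul(Pow(-254, -1), Mul(35, Add(Mul(3, Pow(Mul(27, -6), 2)), Mul(19, 35), Mul(57, Mul(27, -6)), Mul(35, Mul(27, -6))))) = Mul(Rational(-1, 254), Mul(35, Add(Mul(3, Pow(-162, 2)), 665, Mul(57, -162), Mul(35, -162)))) = Mul(Rational(-1, 254), Mul(35, Add(Mul(3, 26244), 665, -9234, -5670))) = Mul(Rational(-1, 254), Mul(35, Add(78732, 665, -9234, -5670))) = Mul(Rational(-1, 254), Mul(35, 64493)) = Mul(Rational(-1, 254), 2257255) = Rational(-2257255, 254)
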